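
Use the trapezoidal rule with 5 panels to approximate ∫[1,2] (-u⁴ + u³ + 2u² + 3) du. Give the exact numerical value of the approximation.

h = (2 − 1)/5 = 0.2.
Nodes u₀,…,u₅ = 1, 1.2, 1.4, 1.6, 1.8, 2.
f(u) = -u⁴ + u³ + 2u² + 3: f₀=5, f₁=5.5344, f₂=5.8224, f₃=5.6624, f₄=4.8144, f₅=3.
(h/2)·[f₀ + 2f₁ + 2f₂ + 2f₃ + 2f₄ + f₅] = 0.1·(51.6672) = 5.16672.

5.16672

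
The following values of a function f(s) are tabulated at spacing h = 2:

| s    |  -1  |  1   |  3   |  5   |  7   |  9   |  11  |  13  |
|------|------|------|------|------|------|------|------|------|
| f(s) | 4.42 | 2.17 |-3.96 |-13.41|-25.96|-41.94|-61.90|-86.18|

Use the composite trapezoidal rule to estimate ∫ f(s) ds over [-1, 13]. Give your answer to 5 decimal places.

h = 2, n = 7.
(h/2)·[y₀ + 2y₁ + 2y₂ + 2y₃ + 2y₄ + 2y₅ + 2y₆ + y₇] = 1·(-371.76) = -371.76000.

-371.76000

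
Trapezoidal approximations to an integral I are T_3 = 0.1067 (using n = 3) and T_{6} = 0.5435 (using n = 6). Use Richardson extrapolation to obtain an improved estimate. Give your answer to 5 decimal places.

0.68910

R = (4·T_{6} − T_3) / 3 = (4·0.5435 − 0.1067)/3 = (2.0673)/3 = 0.68910.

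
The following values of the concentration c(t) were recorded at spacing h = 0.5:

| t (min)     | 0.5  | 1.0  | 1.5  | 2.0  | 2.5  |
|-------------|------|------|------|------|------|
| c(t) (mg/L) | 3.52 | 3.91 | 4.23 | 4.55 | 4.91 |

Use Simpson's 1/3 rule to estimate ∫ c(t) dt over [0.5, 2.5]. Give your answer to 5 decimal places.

h = 0.5, n = 4.
(h/3)·[y₀ + 4y₁ + 2y₂ + 4y₃ + y₄] = 0.166667·(50.73) = 8.45500.

8.45500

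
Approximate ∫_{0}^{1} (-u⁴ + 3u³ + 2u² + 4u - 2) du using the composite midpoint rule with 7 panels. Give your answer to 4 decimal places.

h = (1 − 0)/7 = 0.142857.
Midpoints m₁,…,m₇ = 0.071429, 0.214286, 0.357143, 0.5, 0.642857, 0.785714, 0.928571.
f(m₁)=-1.703014, f(m₂)=-1.023610, f(m₃)=-0.195934, f(m₄)=0.8125, f(m₅)=2.024183, f(m₆)=3.451609, f(m₇)=5.097277.
h·[f(m₁) + f(m₂) + f(m₃) + f(m₄) + f(m₅) + f(m₆) + f(m₇)] = 0.142857·(8.463010) = 1.2090.

1.2090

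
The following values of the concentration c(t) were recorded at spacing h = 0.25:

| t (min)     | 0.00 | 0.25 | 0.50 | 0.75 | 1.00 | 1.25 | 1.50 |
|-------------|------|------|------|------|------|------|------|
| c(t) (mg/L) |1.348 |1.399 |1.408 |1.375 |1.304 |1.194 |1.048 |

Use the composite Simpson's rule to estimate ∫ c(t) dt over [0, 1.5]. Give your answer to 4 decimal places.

h = 0.25, n = 6.
(h/3)·[y₀ + 4y₁ + 2y₂ + 4y₃ + 2y₄ + 4y₅ + y₆] = 0.083333·(23.692) = 1.9743.

1.9743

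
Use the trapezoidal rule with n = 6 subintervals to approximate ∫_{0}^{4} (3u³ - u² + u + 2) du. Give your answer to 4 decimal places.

h = (4 − 0)/6 = 0.666667.
Nodes u₀,…,u₆ = 0, 0.666667, 1.333333, 2, 2.666667, 3.333333, 4.
f(u) = 3u³ - u² + u + 2: f₀=2, f₁=3.111111, f₂=8.666667, f₃=24, f₄=54.444444, f₅=105.333333, f₆=182.
(h/2)·[f₀ + 2f₁ + 2f₂ + 2f₃ + 2f₄ + 2f₅ + f₆] = 0.333333·(575.111111) = 191.7037.

191.7037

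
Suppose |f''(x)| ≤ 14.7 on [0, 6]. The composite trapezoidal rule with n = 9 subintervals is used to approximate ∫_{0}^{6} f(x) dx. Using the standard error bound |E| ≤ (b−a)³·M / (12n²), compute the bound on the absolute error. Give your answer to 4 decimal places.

|E| ≤ (6)³·14.7 / (12·9²) = 3175.2/972 = 3.2667.

3.2667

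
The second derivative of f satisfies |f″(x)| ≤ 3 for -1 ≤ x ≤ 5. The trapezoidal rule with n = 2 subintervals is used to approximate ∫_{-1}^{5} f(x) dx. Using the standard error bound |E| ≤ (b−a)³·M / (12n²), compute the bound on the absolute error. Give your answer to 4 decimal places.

|E| ≤ (6)³·3 / (12·2²) = 648/48 = 13.5000.

13.5000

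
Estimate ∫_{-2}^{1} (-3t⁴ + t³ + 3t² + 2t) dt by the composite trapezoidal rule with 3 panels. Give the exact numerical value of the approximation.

h = (1 − (-2))/3 = 1.
Nodes t₀,…,t₃ = -2, -1, 0, 1.
f(t) = -3t⁴ + t³ + 3t² + 2t: f₀=-48, f₁=-3, f₂=0, f₃=3.
(h/2)·[f₀ + 2f₁ + 2f₂ + f₃] = 0.5·(-51) = -25.5.

-25.5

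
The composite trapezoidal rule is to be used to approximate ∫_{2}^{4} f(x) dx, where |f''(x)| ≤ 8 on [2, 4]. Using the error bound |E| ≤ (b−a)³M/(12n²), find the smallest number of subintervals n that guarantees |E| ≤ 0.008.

26

Need 64/(12n²) ≤ 0.008.
n² ≥ 64/(12·0.008) = 666.667 ⇒ n ≥ 25.8199, so the smallest n is 26.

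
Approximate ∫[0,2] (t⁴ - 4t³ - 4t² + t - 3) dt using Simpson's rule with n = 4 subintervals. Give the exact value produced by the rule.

h = (2 − 0)/4 = 0.5.
Nodes t₀,…,t₄ = 0, 0.5, 1, 1.5, 2.
f(t) = t⁴ - 4t³ - 4t² + t - 3: f₀=-3, f₁=-3.9375, f₂=-9, f₃=-18.9375, f₄=-33.
(h/3)·[f₀ + 4f₁ + 2f₂ + 4f₃ + f₄] = 0.166667·(-145.5) = -24.25.

-24.25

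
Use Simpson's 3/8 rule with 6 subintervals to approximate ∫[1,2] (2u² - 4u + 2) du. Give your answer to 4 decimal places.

h = (2 − 1)/6 = 0.166667.
Nodes u₀,…,u₆ = 1, 1.166667, 1.333333, 1.5, 1.666667, 1.833333, 2.
f(u) = 2u² - 4u + 2: f₀=0, f₁=0.055556, f₂=0.222222, f₃=0.5, f₄=0.888889, f₅=1.388889, f₆=2.
(3h/8)·[f₀ + 3f₁ + 3f₂ + 2f₃ + 3f₄ + 3f₅ + f₆] = 0.0625·(10.666667) = 0.6667.

0.6667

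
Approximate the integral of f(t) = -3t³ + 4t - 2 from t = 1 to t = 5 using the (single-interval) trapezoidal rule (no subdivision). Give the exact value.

T = (b−a)/2 · [f(1) + f(5)] = 2·[(-1) + (-357)] = -716.

-716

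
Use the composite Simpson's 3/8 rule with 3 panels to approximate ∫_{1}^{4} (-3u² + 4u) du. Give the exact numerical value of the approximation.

-33

h = (4 − 1)/3 = 1.
Nodes u₀,…,u₃ = 1, 2, 3, 4.
f(u) = -3u² + 4u: f₀=1, f₁=-4, f₂=-15, f₃=-32.
(3h/8)·[f₀ + 3f₁ + 3f₂ + f₃] = 0.375·(-88) = -33.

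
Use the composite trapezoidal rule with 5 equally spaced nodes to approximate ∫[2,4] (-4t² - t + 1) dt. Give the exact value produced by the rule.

-79

h = (4 − 2)/4 = 0.5.
Nodes t₀,…,t₄ = 2, 2.5, 3, 3.5, 4.
f(t) = -4t² - t + 1: f₀=-17, f₁=-26.5, f₂=-38, f₃=-51.5, f₄=-67.
(h/2)·[f₀ + 2f₁ + 2f₂ + 2f₃ + f₄] = 0.25·(-316) = -79.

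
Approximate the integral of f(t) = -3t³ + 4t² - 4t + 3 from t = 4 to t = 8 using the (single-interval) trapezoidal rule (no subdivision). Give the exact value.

-2900

T = (b−a)/2 · [f(4) + f(8)] = 2·[(-141) + (-1309)] = -2900.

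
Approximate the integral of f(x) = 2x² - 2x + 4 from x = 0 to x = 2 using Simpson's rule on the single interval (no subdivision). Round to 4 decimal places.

9.3333

S = (b−a)/6 · [f(0) + 4f(1) + f(2)] = 0.333333·[4 + 4·4 + 8] = 9.3333.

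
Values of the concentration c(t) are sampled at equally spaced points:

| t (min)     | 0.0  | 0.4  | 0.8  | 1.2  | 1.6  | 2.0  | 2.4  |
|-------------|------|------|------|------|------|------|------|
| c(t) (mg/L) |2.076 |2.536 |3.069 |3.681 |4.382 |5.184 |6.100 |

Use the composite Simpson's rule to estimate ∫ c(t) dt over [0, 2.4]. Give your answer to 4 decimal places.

9.1576

h = 0.4, n = 6.
(h/3)·[y₀ + 4y₁ + 2y₂ + 4y₃ + 2y₄ + 4y₅ + y₆] = 0.133333·(68.682) = 9.1576.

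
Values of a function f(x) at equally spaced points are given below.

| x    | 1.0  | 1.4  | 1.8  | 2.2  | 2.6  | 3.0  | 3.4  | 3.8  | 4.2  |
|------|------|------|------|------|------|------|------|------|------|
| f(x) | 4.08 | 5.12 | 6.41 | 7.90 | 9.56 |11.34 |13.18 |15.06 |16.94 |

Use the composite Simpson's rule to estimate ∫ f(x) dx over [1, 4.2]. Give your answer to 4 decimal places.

31.6000

h = 0.4, n = 8.
(h/3)·[y₀ + 4y₁ + 2y₂ + 4y₃ + 2y₄ + 4y₅ + 2y₆ + 4y₇ + y₈] = 0.133333·(237.00) = 31.6000.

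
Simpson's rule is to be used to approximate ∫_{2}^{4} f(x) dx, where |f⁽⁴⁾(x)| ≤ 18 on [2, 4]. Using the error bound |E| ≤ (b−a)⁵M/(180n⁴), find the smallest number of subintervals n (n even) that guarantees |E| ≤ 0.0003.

Need 576/(180n⁴) ≤ 0.0003.
n⁴ ≥ 576/(180·0.0003) = 10666.7 ⇒ n ≥ 10.1627, so the smallest even n is 12. (n must be even for Simpson's rule.)

12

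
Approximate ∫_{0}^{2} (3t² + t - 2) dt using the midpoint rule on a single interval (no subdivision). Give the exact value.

4

M = (b−a)·f(1) = 2·(2) = 4.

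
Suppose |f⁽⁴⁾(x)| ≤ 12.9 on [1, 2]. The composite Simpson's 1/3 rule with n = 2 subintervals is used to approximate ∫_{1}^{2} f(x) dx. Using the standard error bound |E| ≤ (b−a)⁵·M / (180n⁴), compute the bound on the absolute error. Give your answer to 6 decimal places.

0.004479

|E| ≤ (1)⁵·12.9 / (180·2⁴) = 12.9/2880 = 0.004479.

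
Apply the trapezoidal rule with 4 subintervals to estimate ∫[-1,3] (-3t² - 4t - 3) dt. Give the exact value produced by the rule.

h = (3 − (-1))/4 = 1.
Nodes t₀,…,t₄ = -1, 0, 1, 2, 3.
f(t) = -3t² - 4t - 3: f₀=-2, f₁=-3, f₂=-10, f₃=-23, f₄=-42.
(h/2)·[f₀ + 2f₁ + 2f₂ + 2f₃ + f₄] = 0.5·(-116) = -58.

-58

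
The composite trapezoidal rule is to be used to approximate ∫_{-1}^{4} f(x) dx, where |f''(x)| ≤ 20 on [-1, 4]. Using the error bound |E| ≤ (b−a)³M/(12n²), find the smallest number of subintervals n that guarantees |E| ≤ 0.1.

46

Need 2500/(12n²) ≤ 0.1.
n² ≥ 2500/(12·0.1) = 2083.33 ⇒ n ≥ 45.6435, so the smallest n is 46.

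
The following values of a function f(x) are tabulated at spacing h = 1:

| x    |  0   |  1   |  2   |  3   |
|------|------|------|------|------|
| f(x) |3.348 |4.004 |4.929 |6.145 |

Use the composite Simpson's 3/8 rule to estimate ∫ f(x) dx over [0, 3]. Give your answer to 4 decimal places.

h = 1, n = 3.
(3h/8)·[y₀ + 3y₁ + 3y₂ + y₃] = 0.375·(36.292) = 13.6095.

13.6095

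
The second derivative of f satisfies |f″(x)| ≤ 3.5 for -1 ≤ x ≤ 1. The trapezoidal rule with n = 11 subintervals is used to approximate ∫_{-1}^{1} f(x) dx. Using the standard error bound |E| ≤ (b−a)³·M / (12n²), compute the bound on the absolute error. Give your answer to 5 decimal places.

0.01928

|E| ≤ (2)³·3.5 / (12·11²) = 28/1452 = 0.01928.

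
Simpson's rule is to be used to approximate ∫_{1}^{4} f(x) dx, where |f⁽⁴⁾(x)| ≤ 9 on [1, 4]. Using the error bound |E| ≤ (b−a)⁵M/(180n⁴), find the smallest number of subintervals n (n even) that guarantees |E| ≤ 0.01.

Need 2187/(180n⁴) ≤ 0.01.
n⁴ ≥ 2187/(180·0.01) = 1215 ⇒ n ≥ 5.9040, so the smallest even n is 6. (n must be even for Simpson's rule.)

6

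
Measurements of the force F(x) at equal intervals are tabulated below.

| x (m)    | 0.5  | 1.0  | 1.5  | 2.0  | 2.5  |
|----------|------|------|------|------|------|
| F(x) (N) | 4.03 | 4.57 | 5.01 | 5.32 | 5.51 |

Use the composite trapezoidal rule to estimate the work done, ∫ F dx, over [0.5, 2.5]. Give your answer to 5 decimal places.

9.83500

h = 0.5, n = 4.
(h/2)·[y₀ + 2y₁ + 2y₂ + 2y₃ + y₄] = 0.25·(39.34) = 9.83500.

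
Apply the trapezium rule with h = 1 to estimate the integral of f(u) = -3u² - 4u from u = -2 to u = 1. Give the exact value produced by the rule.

h = (1 − (-2))/3 = 1.
Nodes u₀,…,u₃ = -2, -1, 0, 1.
f(u) = -3u² - 4u: f₀=-4, f₁=1, f₂=0, f₃=-7.
(h/2)·[f₀ + 2f₁ + 2f₂ + f₃] = 0.5·(-9) = -4.5.

-4.5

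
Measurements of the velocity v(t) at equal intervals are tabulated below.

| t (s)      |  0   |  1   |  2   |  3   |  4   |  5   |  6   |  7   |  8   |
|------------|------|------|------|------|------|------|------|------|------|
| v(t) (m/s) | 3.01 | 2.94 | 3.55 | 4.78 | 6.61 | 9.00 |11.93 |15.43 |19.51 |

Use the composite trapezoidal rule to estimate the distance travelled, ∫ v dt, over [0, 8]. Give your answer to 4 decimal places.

h = 1, n = 8.
(h/2)·[y₀ + 2y₁ + 2y₂ + 2y₃ + 2y₄ + 2y₅ + 2y₆ + 2y₇ + y₈] = 0.5·(131.00) = 65.5000.

65.5000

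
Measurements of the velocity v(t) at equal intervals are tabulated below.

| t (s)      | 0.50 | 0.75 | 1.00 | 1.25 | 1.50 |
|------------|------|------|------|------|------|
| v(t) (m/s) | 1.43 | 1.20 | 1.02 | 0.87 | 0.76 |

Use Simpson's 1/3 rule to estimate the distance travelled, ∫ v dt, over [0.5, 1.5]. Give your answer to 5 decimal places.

h = 0.25, n = 4.
(h/3)·[y₀ + 4y₁ + 2y₂ + 4y₃ + y₄] = 0.083333·(12.51) = 1.04250.

1.04250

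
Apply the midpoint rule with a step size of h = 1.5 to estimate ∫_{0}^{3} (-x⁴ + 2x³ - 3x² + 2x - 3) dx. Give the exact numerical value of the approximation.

h = (3 − 0)/2 = 1.5.
Midpoints m₁,…,m₂ = 0.75, 2.25.
f(m₁)=-2.66015625, f(m₂)=-16.53515625.
h·[f(m₁) + f(m₂)] = 1.5·(-19.1953125) = -28.79296875.

-28.79296875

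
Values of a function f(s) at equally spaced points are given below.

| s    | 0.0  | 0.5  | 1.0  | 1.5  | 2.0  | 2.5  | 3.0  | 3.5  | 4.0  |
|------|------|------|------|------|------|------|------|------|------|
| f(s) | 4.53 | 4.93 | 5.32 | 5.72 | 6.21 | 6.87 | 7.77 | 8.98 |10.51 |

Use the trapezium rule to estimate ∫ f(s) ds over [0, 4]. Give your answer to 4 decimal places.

h = 0.5, n = 8.
(h/2)·[y₀ + 2y₁ + 2y₂ + 2y₃ + 2y₄ + 2y₅ + 2y₆ + 2y₇ + y₈] = 0.25·(106.64) = 26.6600.

26.6600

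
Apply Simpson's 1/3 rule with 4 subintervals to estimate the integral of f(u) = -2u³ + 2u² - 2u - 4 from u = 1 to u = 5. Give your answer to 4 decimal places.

h = (5 − 1)/4 = 1.
Nodes u₀,…,u₄ = 1, 2, 3, 4, 5.
f(u) = -2u³ + 2u² - 2u - 4: f₀=-6, f₁=-16, f₂=-46, f₃=-108, f₄=-214.
(h/3)·[f₀ + 4f₁ + 2f₂ + 4f₃ + f₄] = 0.333333·(-808) = -269.3333.

-269.3333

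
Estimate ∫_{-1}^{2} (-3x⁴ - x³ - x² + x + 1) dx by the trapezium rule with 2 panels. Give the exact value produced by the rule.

-43.59375

h = (2 − (-1))/2 = 1.5.
Nodes x₀,…,x₂ = -1, 0.5, 2.
f(x) = -3x⁴ - x³ - x² + x + 1: f₀=-3, f₁=0.9375, f₂=-57.
(h/2)·[f₀ + 2f₁ + f₂] = 0.75·(-58.125) = -43.59375.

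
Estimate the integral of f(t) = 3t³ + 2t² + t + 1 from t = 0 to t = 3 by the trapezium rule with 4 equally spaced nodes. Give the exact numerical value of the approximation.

h = (3 − 0)/3 = 1.
Nodes t₀,…,t₃ = 0, 1, 2, 3.
f(t) = 3t³ + 2t² + t + 1: f₀=1, f₁=7, f₂=35, f₃=103.
(h/2)·[f₀ + 2f₁ + 2f₂ + f₃] = 0.5·(188) = 94.

94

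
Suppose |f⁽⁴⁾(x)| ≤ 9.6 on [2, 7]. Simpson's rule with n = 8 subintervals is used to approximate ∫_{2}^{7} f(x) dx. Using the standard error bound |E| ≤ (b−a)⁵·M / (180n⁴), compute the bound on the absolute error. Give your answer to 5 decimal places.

|E| ≤ (5)⁵·9.6 / (180·8⁴) = 30000/737280 = 0.04069.

0.04069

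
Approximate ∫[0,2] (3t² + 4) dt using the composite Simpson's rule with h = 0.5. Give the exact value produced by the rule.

h = (2 − 0)/4 = 0.5.
Nodes t₀,…,t₄ = 0, 0.5, 1, 1.5, 2.
f(t) = 3t² + 4: f₀=4, f₁=4.75, f₂=7, f₃=10.75, f₄=16.
(h/3)·[f₀ + 4f₁ + 2f₂ + 4f₃ + f₄] = 0.166667·(96) = 16.

16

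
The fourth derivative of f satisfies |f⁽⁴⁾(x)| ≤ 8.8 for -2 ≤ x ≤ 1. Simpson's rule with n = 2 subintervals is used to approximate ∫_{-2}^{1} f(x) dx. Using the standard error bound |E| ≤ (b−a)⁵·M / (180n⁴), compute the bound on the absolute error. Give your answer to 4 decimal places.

|E| ≤ (3)⁵·8.8 / (180·2⁴) = 2138.4/2880 = 0.7425.

0.7425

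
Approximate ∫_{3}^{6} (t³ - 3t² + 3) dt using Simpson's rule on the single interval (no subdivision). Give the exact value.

S = (b−a)/6 · [f(3) + 4f(4.5) + f(6)] = 0.5·[3 + 4·33.375 + 111] = 123.75.

123.75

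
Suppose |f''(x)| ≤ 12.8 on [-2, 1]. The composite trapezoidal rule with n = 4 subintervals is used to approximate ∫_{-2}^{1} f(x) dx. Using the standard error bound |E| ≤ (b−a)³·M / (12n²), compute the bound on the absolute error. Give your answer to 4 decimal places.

1.8000

|E| ≤ (3)³·12.8 / (12·4²) = 345.6/192 = 1.8000.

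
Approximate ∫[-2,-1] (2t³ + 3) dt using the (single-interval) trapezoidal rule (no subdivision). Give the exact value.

-6

T = (b−a)/2 · [f(-2) + f(-1)] = 0.5·[(-13) + 1] = -6.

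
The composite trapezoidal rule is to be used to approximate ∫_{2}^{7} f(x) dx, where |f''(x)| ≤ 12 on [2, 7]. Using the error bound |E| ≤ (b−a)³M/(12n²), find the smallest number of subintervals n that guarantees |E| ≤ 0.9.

Need 1500/(12n²) ≤ 0.9.
n² ≥ 1500/(12·0.9) = 138.889 ⇒ n ≥ 11.7851, so the smallest n is 12.

12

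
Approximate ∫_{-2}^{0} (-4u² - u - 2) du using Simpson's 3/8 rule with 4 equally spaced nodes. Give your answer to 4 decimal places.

-12.6667

h = (0 − (-2))/3 = 0.666667.
Nodes u₀,…,u₃ = -2, -1.333333, -0.666667, 0.
f(u) = -4u² - u - 2: f₀=-16, f₁=-7.777778, f₂=-3.111111, f₃=-2.
(3h/8)·[f₀ + 3f₁ + 3f₂ + f₃] = 0.25·(-50.666667) = -12.6667.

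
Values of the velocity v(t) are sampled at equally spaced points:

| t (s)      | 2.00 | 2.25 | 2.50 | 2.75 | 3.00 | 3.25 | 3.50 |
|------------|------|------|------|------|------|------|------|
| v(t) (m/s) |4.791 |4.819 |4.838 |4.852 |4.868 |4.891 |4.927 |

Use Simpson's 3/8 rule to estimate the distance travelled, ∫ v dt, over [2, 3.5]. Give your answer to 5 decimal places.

h = 0.25, n = 6.
(3h/8)·[y₀ + 3y₁ + 3y₂ + 2y₃ + 3y₄ + 3y₅ + y₆] = 0.09375·(77.670) = 7.28156.

7.28156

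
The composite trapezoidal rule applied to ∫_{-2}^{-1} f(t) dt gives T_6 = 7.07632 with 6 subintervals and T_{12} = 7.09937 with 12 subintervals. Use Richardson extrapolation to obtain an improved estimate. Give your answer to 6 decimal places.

R = (4·T_{12} − T_6) / 3 = (4·7.09937 − 7.07632)/3 = (21.32116)/3 = 7.107053.

7.107053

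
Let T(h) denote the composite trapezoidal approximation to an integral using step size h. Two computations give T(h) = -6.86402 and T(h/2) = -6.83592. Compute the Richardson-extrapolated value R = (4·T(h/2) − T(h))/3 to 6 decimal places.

R = (4·T(h/2) − T(h)) / 3 = (4·(-6.83592) − (-6.86402))/3 = (-20.47966)/3 = -6.826553.

-6.826553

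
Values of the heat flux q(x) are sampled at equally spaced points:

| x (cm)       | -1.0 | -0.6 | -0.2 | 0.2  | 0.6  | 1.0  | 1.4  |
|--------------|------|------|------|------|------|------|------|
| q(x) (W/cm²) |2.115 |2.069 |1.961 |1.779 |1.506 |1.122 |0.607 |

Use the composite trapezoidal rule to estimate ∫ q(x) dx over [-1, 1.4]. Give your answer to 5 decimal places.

3.91920

h = 0.4, n = 6.
(h/2)·[y₀ + 2y₁ + 2y₂ + 2y₃ + 2y₄ + 2y₅ + y₆] = 0.2·(19.596) = 3.91920.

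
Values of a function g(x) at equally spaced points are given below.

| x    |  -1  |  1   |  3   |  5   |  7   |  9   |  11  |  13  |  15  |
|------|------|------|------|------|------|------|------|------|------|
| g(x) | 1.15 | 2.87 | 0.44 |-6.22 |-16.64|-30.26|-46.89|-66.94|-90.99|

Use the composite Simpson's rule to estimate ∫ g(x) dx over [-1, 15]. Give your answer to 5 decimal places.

-412.14667

h = 2, n = 8.
(h/3)·[y₀ + 4y₁ + 2y₂ + 4y₃ + 2y₄ + 4y₅ + 2y₆ + 4y₇ + y₈] = 0.666667·(-618.22) = -412.14667.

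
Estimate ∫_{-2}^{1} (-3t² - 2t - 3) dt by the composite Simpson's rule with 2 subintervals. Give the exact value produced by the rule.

-15

h = (1 − (-2))/2 = 1.5.
Nodes t₀,…,t₂ = -2, -0.5, 1.
f(t) = -3t² - 2t - 3: f₀=-11, f₁=-2.75, f₂=-8.
(h/3)·[f₀ + 4f₁ + f₂] = 0.5·(-30) = -15.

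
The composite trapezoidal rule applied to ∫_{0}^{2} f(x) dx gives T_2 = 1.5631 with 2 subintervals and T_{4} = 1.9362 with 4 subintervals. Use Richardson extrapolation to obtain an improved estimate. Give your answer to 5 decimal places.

2.06057

R = (4·T_{4} − T_2) / 3 = (4·1.9362 − 1.5631)/3 = (6.1817)/3 = 2.06057.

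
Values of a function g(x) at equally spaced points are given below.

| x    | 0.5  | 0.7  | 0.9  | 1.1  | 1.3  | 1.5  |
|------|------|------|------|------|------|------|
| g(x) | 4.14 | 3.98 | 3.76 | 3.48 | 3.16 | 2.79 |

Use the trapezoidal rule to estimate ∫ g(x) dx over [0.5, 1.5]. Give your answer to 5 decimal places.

h = 0.2, n = 5.
(h/2)·[y₀ + 2y₁ + 2y₂ + 2y₃ + 2y₄ + y₅] = 0.1·(35.69) = 3.56900.

3.56900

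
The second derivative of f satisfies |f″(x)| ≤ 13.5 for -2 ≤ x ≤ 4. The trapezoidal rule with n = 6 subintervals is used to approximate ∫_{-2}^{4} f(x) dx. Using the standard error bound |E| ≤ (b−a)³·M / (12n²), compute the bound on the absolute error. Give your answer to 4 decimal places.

6.7500

|E| ≤ (6)³·13.5 / (12·6²) = 2916/432 = 6.7500.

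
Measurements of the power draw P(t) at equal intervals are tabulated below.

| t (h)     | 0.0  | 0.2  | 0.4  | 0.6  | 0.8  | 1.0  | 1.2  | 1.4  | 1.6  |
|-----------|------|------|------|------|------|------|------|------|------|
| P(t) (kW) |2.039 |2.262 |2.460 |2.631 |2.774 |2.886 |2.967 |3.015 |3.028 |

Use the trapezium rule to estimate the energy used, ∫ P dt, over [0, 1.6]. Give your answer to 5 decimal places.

4.30570

h = 0.2, n = 8.
(h/2)·[y₀ + 2y₁ + 2y₂ + 2y₃ + 2y₄ + 2y₅ + 2y₆ + 2y₇ + y₈] = 0.1·(43.057) = 4.30570.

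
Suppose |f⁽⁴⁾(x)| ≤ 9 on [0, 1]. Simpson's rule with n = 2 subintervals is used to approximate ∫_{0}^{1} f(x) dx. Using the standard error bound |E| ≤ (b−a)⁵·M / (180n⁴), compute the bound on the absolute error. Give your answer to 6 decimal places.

|E| ≤ (1)⁵·9 / (180·2⁴) = 9/2880 = 0.003125.

0.003125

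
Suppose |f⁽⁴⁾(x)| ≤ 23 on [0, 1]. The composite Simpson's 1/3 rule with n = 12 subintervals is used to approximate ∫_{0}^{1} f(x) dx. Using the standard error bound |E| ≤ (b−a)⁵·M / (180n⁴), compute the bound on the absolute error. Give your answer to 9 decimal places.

|E| ≤ (1)⁵·23 / (180·12⁴) = 23/3732480 = 0.000006162.

0.000006162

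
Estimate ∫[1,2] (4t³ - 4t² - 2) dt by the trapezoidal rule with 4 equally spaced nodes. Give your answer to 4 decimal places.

h = (2 − 1)/3 = 0.333333.
Nodes t₀,…,t₃ = 1, 1.333333, 1.666667, 2.
f(t) = 4t³ - 4t² - 2: f₀=-2, f₁=0.370370, f₂=5.407407, f₃=14.
(h/2)·[f₀ + 2f₁ + 2f₂ + f₃] = 0.166667·(23.555556) = 3.9259.

3.9259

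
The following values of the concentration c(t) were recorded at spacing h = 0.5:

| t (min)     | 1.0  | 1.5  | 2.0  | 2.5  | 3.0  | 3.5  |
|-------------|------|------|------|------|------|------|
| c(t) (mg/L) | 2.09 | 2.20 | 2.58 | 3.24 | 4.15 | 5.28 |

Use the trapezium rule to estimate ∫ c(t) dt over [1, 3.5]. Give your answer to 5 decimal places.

h = 0.5, n = 5.
(h/2)·[y₀ + 2y₁ + 2y₂ + 2y₃ + 2y₄ + y₅] = 0.25·(31.71) = 7.92750.

7.92750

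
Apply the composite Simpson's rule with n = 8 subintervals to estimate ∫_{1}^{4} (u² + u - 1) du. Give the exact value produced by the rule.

h = (4 − 1)/8 = 0.375.
Nodes u₀,…,u₈ = 1, 1.375, 1.75, 2.125, 2.5, 2.875, 3.25, 3.625, 4.
f(u) = u² + u - 1: f₀=1, f₁=2.265625, f₂=3.8125, f₃=5.640625, f₄=7.75, f₅=10.140625, f₆=12.8125, f₇=15.765625, f₈=19.
(h/3)·[f₀ + 4f₁ + 2f₂ + 4f₃ + 2f₄ + 4f₅ + 2f₆ + 4f₇ + f₈] = 0.125·(204) = 25.5.

25.5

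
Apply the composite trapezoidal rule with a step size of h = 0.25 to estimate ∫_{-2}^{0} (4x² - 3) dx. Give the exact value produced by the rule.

4.75

h = (0 − (-2))/8 = 0.25.
Nodes x₀,…,x₈ = -2, -1.75, -1.5, -1.25, -1, -0.75, -0.5, -0.25, 0.
f(x) = 4x² - 3: f₀=13, f₁=9.25, f₂=6, f₃=3.25, f₄=1, f₅=-0.75, f₆=-2, f₇=-2.75, f₈=-3.
(h/2)·[f₀ + 2f₁ + 2f₂ + 2f₃ + 2f₄ + 2f₅ + 2f₆ + 2f₇ + f₈] = 0.125·(38) = 4.75.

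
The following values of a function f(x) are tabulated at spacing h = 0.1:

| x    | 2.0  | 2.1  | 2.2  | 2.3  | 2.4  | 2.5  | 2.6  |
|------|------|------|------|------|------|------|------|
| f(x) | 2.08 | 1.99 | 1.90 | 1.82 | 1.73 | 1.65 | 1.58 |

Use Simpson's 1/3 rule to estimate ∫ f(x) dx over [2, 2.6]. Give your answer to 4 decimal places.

h = 0.1, n = 6.
(h/3)·[y₀ + 4y₁ + 2y₂ + 4y₃ + 2y₄ + 4y₅ + y₆] = 0.033333·(32.76) = 1.0920.

1.0920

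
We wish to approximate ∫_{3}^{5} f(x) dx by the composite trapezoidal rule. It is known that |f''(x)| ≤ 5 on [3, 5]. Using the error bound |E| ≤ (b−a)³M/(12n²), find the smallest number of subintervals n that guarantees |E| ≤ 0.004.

Need 40/(12n²) ≤ 0.004.
n² ≥ 40/(12·0.004) = 833.333 ⇒ n ≥ 28.8675, so the smallest n is 29.

29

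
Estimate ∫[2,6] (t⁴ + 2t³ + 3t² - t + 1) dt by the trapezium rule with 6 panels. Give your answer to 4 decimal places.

2423.5885

h = (6 − 2)/6 = 0.666667.
Nodes t₀,…,t₆ = 2, 2.666667, 3.333333, 4, 4.666667, 5.333333, 6.
f(t) = t⁴ + 2t³ + 3t² - t + 1: f₀=43, f₁=108.160494, f₂=228.530864, f₃=429, f₄=739.197531, f₅=1193.493827, f₆=1831.
(h/2)·[f₀ + 2f₁ + 2f₂ + 2f₃ + 2f₄ + 2f₅ + f₆] = 0.333333·(7270.765432) = 2423.5885.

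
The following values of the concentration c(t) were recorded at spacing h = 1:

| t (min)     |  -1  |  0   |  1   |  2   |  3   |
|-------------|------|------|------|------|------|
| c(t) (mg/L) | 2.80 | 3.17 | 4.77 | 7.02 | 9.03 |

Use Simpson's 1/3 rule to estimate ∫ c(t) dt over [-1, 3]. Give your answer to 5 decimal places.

h = 1, n = 4.
(h/3)·[y₀ + 4y₁ + 2y₂ + 4y₃ + y₄] = 0.333333·(62.13) = 20.71000.

20.71000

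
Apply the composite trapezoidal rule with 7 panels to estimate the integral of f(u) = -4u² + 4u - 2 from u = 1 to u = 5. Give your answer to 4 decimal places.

-126.2041

h = (5 − 1)/7 = 0.571429.
Nodes u₀,…,u₇ = 1, 1.571429, 2.142857, 2.714286, 3.285714, 3.857143, 4.428571, 5.
f(u) = -4u² + 4u - 2: f₀=-2, f₁=-5.591837, f₂=-11.795918, f₃=-20.612245, f₄=-32.040816, f₅=-46.081633, f₆=-62.734694, f₇=-82.
(h/2)·[f₀ + 2f₁ + 2f₂ + 2f₃ + 2f₄ + 2f₅ + 2f₆ + f₇] = 0.285714·(-441.714286) = -126.2041.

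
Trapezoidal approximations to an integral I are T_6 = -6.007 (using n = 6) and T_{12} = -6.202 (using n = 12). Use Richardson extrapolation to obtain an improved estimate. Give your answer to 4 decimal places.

-6.2670

R = (4·T_{12} − T_6) / 3 = (4·(-6.202) − (-6.007))/3 = (-18.801)/3 = -6.2670.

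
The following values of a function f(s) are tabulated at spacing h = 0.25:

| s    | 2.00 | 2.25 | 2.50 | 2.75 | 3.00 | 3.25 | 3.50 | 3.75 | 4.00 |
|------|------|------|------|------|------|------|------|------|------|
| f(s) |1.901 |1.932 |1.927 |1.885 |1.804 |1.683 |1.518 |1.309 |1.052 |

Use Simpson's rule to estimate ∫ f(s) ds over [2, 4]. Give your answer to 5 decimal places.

3.39058

h = 0.25, n = 8.
(h/3)·[y₀ + 4y₁ + 2y₂ + 4y₃ + 2y₄ + 4y₅ + 2y₆ + 4y₇ + y₈] = 0.083333·(40.687) = 3.39058.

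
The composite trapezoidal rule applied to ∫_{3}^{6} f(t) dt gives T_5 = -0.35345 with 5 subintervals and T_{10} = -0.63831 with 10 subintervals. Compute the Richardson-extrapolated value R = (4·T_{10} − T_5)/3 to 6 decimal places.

R = (4·T_{10} − T_5) / 3 = (4·(-0.63831) − (-0.35345))/3 = (-2.19979)/3 = -0.733263.

-0.733263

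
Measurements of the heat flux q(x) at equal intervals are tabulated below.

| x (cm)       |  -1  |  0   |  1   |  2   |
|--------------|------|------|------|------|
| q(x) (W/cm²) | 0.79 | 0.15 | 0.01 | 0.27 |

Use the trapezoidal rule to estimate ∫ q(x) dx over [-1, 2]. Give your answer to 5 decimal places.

0.69000

h = 1, n = 3.
(h/2)·[y₀ + 2y₁ + 2y₂ + y₃] = 0.5·(1.38) = 0.69000.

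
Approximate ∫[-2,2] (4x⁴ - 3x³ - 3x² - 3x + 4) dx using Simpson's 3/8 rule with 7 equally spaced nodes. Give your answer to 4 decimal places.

52.1481

h = (2 − (-2))/6 = 0.666667.
Nodes x₀,…,x₆ = -2, -1.333333, -0.666667, 0, 0.666667, 1.333333, 2.
f(x) = 4x⁴ - 3x³ - 3x² - 3x + 4: f₀=86, f₁=22.419753, f₂=6.345679, f₃=4, f₄=0.567901, f₅=0.197531, f₆=26.
(3h/8)·[f₀ + 3f₁ + 3f₂ + 2f₃ + 3f₄ + 3f₅ + f₆] = 0.25·(208.592593) = 52.1481.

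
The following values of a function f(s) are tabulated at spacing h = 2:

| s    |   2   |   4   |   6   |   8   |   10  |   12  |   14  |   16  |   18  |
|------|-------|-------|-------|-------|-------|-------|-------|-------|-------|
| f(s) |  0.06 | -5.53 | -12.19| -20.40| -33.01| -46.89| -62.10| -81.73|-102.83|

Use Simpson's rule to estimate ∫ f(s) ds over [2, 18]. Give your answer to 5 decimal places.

h = 2, n = 8.
(h/3)·[y₀ + 4y₁ + 2y₂ + 4y₃ + 2y₄ + 4y₅ + 2y₆ + 4y₇ + y₈] = 0.666667·(-935.57) = -623.71333.

-623.71333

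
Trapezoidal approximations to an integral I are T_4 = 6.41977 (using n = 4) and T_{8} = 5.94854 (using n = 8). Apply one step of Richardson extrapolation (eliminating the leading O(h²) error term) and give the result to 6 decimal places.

5.791463

R = (4·T_{8} − T_4) / 3 = (4·5.94854 − 6.41977)/3 = (17.37439)/3 = 5.791463.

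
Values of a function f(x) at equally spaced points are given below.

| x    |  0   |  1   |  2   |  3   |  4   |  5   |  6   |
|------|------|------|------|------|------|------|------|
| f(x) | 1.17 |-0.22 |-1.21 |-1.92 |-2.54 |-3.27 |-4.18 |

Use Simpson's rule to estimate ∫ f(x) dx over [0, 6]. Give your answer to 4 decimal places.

h = 1, n = 6.
(h/3)·[y₀ + 4y₁ + 2y₂ + 4y₃ + 2y₄ + 4y₅ + y₆] = 0.333333·(-32.15) = -10.7167.

-10.7167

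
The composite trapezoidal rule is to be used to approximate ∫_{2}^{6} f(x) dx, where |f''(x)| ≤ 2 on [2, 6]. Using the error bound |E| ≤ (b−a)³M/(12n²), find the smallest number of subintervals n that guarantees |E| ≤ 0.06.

14

Need 128/(12n²) ≤ 0.06.
n² ≥ 128/(12·0.06) = 177.778 ⇒ n ≥ 13.3333, so the smallest n is 14.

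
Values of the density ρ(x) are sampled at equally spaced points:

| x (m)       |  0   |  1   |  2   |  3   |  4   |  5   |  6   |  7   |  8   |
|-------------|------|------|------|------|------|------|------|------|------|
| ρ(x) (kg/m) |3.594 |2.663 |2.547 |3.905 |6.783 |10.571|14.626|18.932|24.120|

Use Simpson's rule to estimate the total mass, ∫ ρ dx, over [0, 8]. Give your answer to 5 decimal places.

73.30333

h = 1, n = 8.
(h/3)·[y₀ + 4y₁ + 2y₂ + 4y₃ + 2y₄ + 4y₅ + 2y₆ + 4y₇ + y₈] = 0.333333·(219.910) = 73.30333.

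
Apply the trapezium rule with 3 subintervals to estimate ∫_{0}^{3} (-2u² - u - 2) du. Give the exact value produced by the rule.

h = (3 − 0)/3 = 1.
Nodes u₀,…,u₃ = 0, 1, 2, 3.
f(u) = -2u² - u - 2: f₀=-2, f₁=-5, f₂=-12, f₃=-23.
(h/2)·[f₀ + 2f₁ + 2f₂ + f₃] = 0.5·(-59) = -29.5.

-29.5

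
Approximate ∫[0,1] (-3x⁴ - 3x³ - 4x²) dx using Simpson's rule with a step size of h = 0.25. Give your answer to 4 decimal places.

-2.6849

h = (1 − 0)/4 = 0.25.
Nodes x₀,…,x₄ = 0, 0.25, 0.5, 0.75, 1.
f(x) = -3x⁴ - 3x³ - 4x²: f₀=0, f₁=-0.30859375, f₂=-1.5625, f₃=-4.46484375, f₄=-10.
(h/3)·[f₀ + 4f₁ + 2f₂ + 4f₃ + f₄] = 0.083333·(-32.21875) = -2.6849.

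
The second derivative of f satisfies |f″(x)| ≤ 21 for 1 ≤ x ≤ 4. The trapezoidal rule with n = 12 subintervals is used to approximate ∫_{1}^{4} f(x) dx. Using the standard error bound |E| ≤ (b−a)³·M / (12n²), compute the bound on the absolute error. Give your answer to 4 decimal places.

|E| ≤ (3)³·21 / (12·12²) = 567/1728 = 0.3281.

0.3281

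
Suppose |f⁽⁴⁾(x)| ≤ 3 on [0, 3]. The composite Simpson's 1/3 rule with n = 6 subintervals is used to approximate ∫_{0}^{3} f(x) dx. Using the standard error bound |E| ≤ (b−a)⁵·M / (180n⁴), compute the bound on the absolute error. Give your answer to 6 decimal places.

0.003125

|E| ≤ (3)⁵·3 / (180·6⁴) = 729/233280 = 0.003125.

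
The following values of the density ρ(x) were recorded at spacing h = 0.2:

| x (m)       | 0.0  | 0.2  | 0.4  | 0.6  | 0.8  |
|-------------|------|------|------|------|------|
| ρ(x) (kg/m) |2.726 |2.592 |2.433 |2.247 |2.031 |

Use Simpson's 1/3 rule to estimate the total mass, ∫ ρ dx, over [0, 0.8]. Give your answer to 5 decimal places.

1.93193

h = 0.2, n = 4.
(h/3)·[y₀ + 4y₁ + 2y₂ + 4y₃ + y₄] = 0.066667·(28.979) = 1.93193.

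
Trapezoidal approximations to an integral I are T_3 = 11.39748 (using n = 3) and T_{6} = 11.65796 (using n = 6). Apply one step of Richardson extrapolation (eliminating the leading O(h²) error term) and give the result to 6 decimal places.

R = (4·T_{6} − T_3) / 3 = (4·11.65796 − 11.39748)/3 = (35.23436)/3 = 11.744787.

11.744787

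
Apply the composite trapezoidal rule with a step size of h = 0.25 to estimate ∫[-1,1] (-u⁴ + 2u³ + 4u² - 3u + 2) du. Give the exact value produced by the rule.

h = (1 − (-1))/8 = 0.25.
Nodes u₀,…,u₈ = -1, -0.75, -0.5, -0.25, 0, 0.25, 0.5, 0.75, 1.
f(u) = -u⁴ + 2u³ + 4u² - 3u + 2: f₀=6, f₁=5.33984375, f₂=4.1875, f₃=2.96484375, f₄=2, f₅=1.52734375, f₆=1.6875, f₇=2.52734375, f₈=4.
(h/2)·[f₀ + 2f₁ + 2f₂ + 2f₃ + 2f₄ + 2f₅ + 2f₆ + 2f₇ + f₈] = 0.125·(50.46875) = 6.30859375.

6.30859375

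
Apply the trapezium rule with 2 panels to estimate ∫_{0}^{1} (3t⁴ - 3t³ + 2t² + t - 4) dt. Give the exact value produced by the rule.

h = (1 − 0)/2 = 0.5.
Nodes t₀,…,t₂ = 0, 0.5, 1.
f(t) = 3t⁴ - 3t³ + 2t² + t - 4: f₀=-4, f₁=-3.1875, f₂=-1.
(h/2)·[f₀ + 2f₁ + f₂] = 0.25·(-11.375) = -2.84375.

-2.84375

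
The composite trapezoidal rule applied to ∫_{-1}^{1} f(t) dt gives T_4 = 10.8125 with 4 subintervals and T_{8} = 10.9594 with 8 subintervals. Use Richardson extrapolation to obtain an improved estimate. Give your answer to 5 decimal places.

11.00837

R = (4·T_{8} − T_4) / 3 = (4·10.9594 − 10.8125)/3 = (33.0251)/3 = 11.00837.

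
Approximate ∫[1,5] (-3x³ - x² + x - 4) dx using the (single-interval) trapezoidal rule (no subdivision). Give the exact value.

-812

T = (b−a)/2 · [f(1) + f(5)] = 2·[(-7) + (-399)] = -812.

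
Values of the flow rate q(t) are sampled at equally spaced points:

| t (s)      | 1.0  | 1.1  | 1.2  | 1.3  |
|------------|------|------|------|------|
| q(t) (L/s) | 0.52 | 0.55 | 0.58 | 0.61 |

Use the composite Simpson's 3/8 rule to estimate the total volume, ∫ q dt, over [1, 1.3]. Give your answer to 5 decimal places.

h = 0.1, n = 3.
(3h/8)·[y₀ + 3y₁ + 3y₂ + y₃] = 0.0375·(4.52) = 0.16950.

0.16950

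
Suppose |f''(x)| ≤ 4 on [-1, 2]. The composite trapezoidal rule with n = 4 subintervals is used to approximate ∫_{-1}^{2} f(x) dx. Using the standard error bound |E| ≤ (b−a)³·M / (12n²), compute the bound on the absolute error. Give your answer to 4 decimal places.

0.5625

|E| ≤ (3)³·4 / (12·4²) = 108/192 = 0.5625.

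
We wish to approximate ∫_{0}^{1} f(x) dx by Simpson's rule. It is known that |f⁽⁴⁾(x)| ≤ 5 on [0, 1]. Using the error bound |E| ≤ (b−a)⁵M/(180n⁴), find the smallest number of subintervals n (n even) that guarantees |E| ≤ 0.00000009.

Need 5/(180n⁴) ≤ 0.00000009.
n⁴ ≥ 5/(180·0.00000009) = 308642 ⇒ n ≥ 23.5702, so the smallest even n is 24. (n must be even for Simpson's rule.)

24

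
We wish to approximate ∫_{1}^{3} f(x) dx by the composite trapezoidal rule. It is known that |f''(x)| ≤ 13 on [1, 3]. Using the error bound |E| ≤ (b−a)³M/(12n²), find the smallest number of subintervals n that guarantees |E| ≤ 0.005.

Need 104/(12n²) ≤ 0.005.
n² ≥ 104/(12·0.005) = 1733.33 ⇒ n ≥ 41.6333, so the smallest n is 42.

42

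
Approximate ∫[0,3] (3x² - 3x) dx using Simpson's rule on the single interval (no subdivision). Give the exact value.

13.5

S = (b−a)/6 · [f(0) + 4f(1.5) + f(3)] = 0.5·[0 + 4·2.25 + 18] = 13.5.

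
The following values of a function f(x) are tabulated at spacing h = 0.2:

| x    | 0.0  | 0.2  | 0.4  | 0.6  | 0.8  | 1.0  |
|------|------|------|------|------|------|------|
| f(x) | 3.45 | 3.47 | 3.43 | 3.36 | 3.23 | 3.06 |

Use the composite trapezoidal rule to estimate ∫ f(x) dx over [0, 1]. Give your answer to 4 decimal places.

h = 0.2, n = 5.
(h/2)·[y₀ + 2y₁ + 2y₂ + 2y₃ + 2y₄ + y₅] = 0.1·(33.49) = 3.3490.

3.3490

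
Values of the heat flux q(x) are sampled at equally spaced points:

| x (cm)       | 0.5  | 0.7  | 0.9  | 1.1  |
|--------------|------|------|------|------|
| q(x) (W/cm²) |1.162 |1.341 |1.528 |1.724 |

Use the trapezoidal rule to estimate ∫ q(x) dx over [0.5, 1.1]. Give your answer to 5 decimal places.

0.86240

h = 0.2, n = 3.
(h/2)·[y₀ + 2y₁ + 2y₂ + y₃] = 0.1·(8.624) = 0.86240.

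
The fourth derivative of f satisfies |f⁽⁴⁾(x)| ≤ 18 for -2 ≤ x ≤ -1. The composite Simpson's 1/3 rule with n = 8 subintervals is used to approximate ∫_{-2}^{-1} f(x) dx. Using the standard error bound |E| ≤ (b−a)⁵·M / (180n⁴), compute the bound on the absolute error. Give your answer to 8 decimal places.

|E| ≤ (1)⁵·18 / (180·8⁴) = 18/737280 = 0.00002441.

0.00002441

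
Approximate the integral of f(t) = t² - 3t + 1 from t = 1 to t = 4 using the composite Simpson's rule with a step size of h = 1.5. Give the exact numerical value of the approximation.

h = (4 − 1)/2 = 1.5.
Nodes t₀,…,t₂ = 1, 2.5, 4.
f(t) = t² - 3t + 1: f₀=-1, f₁=-0.25, f₂=5.
(h/3)·[f₀ + 4f₁ + f₂] = 0.5·(3) = 1.5.

1.5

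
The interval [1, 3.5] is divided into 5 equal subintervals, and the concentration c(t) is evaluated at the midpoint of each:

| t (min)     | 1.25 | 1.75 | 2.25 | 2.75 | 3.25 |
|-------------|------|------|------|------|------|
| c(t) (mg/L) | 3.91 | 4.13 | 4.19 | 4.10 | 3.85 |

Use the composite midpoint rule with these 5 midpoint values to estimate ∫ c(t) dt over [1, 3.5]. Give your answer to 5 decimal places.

h = 0.5, n = 5.
h·[y(m₁) + y(m₂) + y(m₃) + y(m₄) + y(m₅)] = 0.5·(20.18) = 10.09000.

10.09000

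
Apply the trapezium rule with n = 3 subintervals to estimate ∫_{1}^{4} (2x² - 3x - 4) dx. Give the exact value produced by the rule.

h = (4 − 1)/3 = 1.
Nodes x₀,…,x₃ = 1, 2, 3, 4.
f(x) = 2x² - 3x - 4: f₀=-5, f₁=-2, f₂=5, f₃=16.
(h/2)·[f₀ + 2f₁ + 2f₂ + f₃] = 0.5·(17) = 8.5.

8.5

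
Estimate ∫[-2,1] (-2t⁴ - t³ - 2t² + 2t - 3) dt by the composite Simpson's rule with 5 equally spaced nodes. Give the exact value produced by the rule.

-27.703125

h = (1 − (-2))/4 = 0.75.
Nodes t₀,…,t₄ = -2, -1.25, -0.5, 0.25, 1.
f(t) = -2t⁴ - t³ - 2t² + 2t - 3: f₀=-39, f₁=-11.5546875, f₂=-4.5, f₃=-2.6484375, f₄=-6.
(h/3)·[f₀ + 4f₁ + 2f₂ + 4f₃ + f₄] = 0.25·(-110.8125) = -27.703125.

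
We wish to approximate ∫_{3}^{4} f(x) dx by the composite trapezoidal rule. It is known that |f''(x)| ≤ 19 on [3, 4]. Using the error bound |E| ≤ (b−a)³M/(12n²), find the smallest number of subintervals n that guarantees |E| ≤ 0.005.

18

Need 19/(12n²) ≤ 0.005.
n² ≥ 19/(12·0.005) = 316.667 ⇒ n ≥ 17.7951, so the smallest n is 18.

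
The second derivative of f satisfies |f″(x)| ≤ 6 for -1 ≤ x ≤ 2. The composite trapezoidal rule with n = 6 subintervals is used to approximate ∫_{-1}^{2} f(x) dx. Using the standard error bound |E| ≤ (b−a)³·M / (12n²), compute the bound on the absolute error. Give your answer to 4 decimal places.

|E| ≤ (3)³·6 / (12·6²) = 162/432 = 0.3750.

0.3750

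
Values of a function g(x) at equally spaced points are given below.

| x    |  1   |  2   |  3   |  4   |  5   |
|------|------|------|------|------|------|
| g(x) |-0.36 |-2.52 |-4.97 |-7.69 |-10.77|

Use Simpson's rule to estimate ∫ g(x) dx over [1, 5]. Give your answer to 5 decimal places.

h = 1, n = 4.
(h/3)·[y₀ + 4y₁ + 2y₂ + 4y₃ + y₄] = 0.333333·(-61.91) = -20.63667.

-20.63667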